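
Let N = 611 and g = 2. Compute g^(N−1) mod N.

101

2^1 ≡ 2 (mod 611)
2^2 ≡ 2^2 = 4 ≡ 4 (mod 611)
2^4 ≡ 4^2 = 16 ≡ 16 (mod 611)
2^8 ≡ 16^2 = 256 ≡ 256 (mod 611)
2^16 ≡ 256^2 = 65536 ≡ 159 (mod 611)
2^32 ≡ 159^2 = 25281 ≡ 230 (mod 611)
2^64 ≡ 230^2 = 52900 ≡ 354 (mod 611)
2^128 ≡ 354^2 = 125316 ≡ 61 (mod 611)
2^256 ≡ 61^2 = 3721 ≡ 55 (mod 611)
2^512 ≡ 55^2 = 3025 ≡ 581 (mod 611)
610 = 512 + 64 + 32 + 2 in binary powers of 2.
So 2^610 ≡ 581 · 354 · 230 · 4 ≡ 101 (mod 611).
Since 101 ≠ 1, base 2 is a Fermat witness: 611 is composite.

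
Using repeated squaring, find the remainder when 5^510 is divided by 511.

295

5^1 ≡ 5 (mod 511)
5^2 ≡ 5^2 = 25 ≡ 25 (mod 511)
5^4 ≡ 25^2 = 625 ≡ 114 (mod 511)
5^8 ≡ 114^2 = 12996 ≡ 221 (mod 511)
5^16 ≡ 221^2 = 48841 ≡ 296 (mod 511)
5^32 ≡ 296^2 = 87616 ≡ 235 (mod 511)
5^64 ≡ 235^2 = 55225 ≡ 37 (mod 511)
5^128 ≡ 37^2 = 1369 ≡ 347 (mod 511)
5^256 ≡ 347^2 = 120409 ≡ 324 (mod 511)
510 = 256 + 128 + 64 + 32 + 16 + 8 + 4 + 2 in binary powers of 2.
So 5^510 ≡ 324 · 347 · 37 · 235 · 296 · 221 · 114 · 25 ≡ 295 (mod 511).
Since 295 ≠ 1, base 5 is a Fermat witness: 511 is composite.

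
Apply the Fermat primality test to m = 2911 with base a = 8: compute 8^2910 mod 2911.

8^1 ≡ 8 (mod 2911)
8^2 ≡ 8^2 = 64 ≡ 64 (mod 2911)
8^4 ≡ 64^2 = 4096 ≡ 1185 (mod 2911)
8^8 ≡ 1185^2 = 1404225 ≡ 1123 (mod 2911)
8^16 ≡ 1123^2 = 1261129 ≡ 666 (mod 2911)
8^32 ≡ 666^2 = 443556 ≡ 1084 (mod 2911)
8^64 ≡ 1084^2 = 1175056 ≡ 1923 (mod 2911)
8^128 ≡ 1923^2 = 3697929 ≡ 959 (mod 2911)
8^256 ≡ 959^2 = 919681 ≡ 2716 (mod 2911)
8^512 ≡ 2716^2 = 7376656 ≡ 182 (mod 2911)
8^1024 ≡ 182^2 = 33124 ≡ 1103 (mod 2911)
8^2048 ≡ 1103^2 = 1216609 ≡ 2722 (mod 2911)
2910 = 2048 + 512 + 256 + 64 + 16 + 8 + 4 + 2 in binary powers of 2.
So 8^2910 ≡ 2722 · 182 · 2716 · 1923 · 666 · 1123 · 1185 · 64 ≡ 2664 (mod 2911).
Since 2664 ≠ 1, base 8 is a Fermat witness: 2911 is composite.

2664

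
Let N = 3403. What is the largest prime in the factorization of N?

83

3403 = 41 · 83
83 is prime.
So 3403 = 41 · 83; the largest prime factor is 83.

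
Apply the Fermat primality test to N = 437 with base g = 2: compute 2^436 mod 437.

2^1 ≡ 2 (mod 437)
2^2 ≡ 2^2 = 4 ≡ 4 (mod 437)
2^4 ≡ 4^2 = 16 ≡ 16 (mod 437)
2^8 ≡ 16^2 = 256 ≡ 256 (mod 437)
2^16 ≡ 256^2 = 65536 ≡ 423 (mod 437)
2^32 ≡ 423^2 = 178929 ≡ 196 (mod 437)
2^64 ≡ 196^2 = 38416 ≡ 397 (mod 437)
2^128 ≡ 397^2 = 157609 ≡ 289 (mod 437)
2^256 ≡ 289^2 = 83521 ≡ 54 (mod 437)
436 = 256 + 128 + 32 + 16 + 4 in binary powers of 2.
So 2^436 ≡ 54 · 289 · 196 · 423 · 16 ≡ 358 (mod 437).
Since 358 ≠ 1, base 2 is a Fermat witness: 437 is composite.

358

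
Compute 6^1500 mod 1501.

6^1 ≡ 6 (mod 1501)
6^2 ≡ 6^2 = 36 ≡ 36 (mod 1501)
6^4 ≡ 36^2 = 1296 ≡ 1296 (mod 1501)
6^8 ≡ 1296^2 = 1679616 ≡ 1498 (mod 1501)
6^16 ≡ 1498^2 = 2244004 ≡ 9 (mod 1501)
6^32 ≡ 9^2 = 81 ≡ 81 (mod 1501)
6^64 ≡ 81^2 = 6561 ≡ 557 (mod 1501)
6^128 ≡ 557^2 = 310249 ≡ 1043 (mod 1501)
6^256 ≡ 1043^2 = 1087849 ≡ 1125 (mod 1501)
6^512 ≡ 1125^2 = 1265625 ≡ 282 (mod 1501)
6^1024 ≡ 282^2 = 79524 ≡ 1472 (mod 1501)
1500 = 1024 + 256 + 128 + 64 + 16 + 8 + 4 in binary powers of 2.
So 6^1500 ≡ 1472 · 1125 · 1043 · 557 · 9 · 1498 · 1296 ≡ 87 (mod 1501).
Since 87 ≠ 1, base 6 is a Fermat witness: 1501 is composite.

87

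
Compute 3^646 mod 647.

1

3^1 ≡ 3 (mod 647)
3^2 ≡ 3^2 = 9 ≡ 9 (mod 647)
3^4 ≡ 9^2 = 81 ≡ 81 (mod 647)
3^8 ≡ 81^2 = 6561 ≡ 91 (mod 647)
3^16 ≡ 91^2 = 8281 ≡ 517 (mod 647)
3^32 ≡ 517^2 = 267289 ≡ 78 (mod 647)
3^64 ≡ 78^2 = 6084 ≡ 261 (mod 647)
3^128 ≡ 261^2 = 68121 ≡ 186 (mod 647)
3^256 ≡ 186^2 = 34596 ≡ 305 (mod 647)
3^512 ≡ 305^2 = 93025 ≡ 504 (mod 647)
646 = 512 + 128 + 4 + 2 in binary powers of 2.
So 3^646 ≡ 504 · 186 · 81 · 9 ≡ 1 (mod 647).
Since the result is 1, base 3 gives no evidence that 647 is composite.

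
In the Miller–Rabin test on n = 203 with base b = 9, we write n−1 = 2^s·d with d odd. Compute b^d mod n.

203 − 1 = 202 = 2^1 · 101, so d = 101.
9^1 ≡ 9 (mod 203)
9^2 ≡ 9^2 = 81 ≡ 81 (mod 203)
9^4 ≡ 81^2 = 6561 ≡ 65 (mod 203)
9^8 ≡ 65^2 = 4225 ≡ 165 (mod 203)
9^16 ≡ 165^2 = 27225 ≡ 23 (mod 203)
9^32 ≡ 23^2 = 529 ≡ 123 (mod 203)
9^64 ≡ 123^2 = 15129 ≡ 107 (mod 203)
101 = 64 + 32 + 4 + 1 in binary powers of 2.
So 9^101 ≡ 107 · 123 · 65 · 9 ≡ 4 (mod 203).
Squaring chain: 4; never reaches −1, so base 9 is a Miller–Rabin witness that 203 is composite.

4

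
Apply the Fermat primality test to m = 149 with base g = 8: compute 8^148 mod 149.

1

8^1 ≡ 8 (mod 149)
8^2 ≡ 8^2 = 64 ≡ 64 (mod 149)
8^4 ≡ 64^2 = 4096 ≡ 73 (mod 149)
8^8 ≡ 73^2 = 5329 ≡ 114 (mod 149)
8^16 ≡ 114^2 = 12996 ≡ 33 (mod 149)
8^32 ≡ 33^2 = 1089 ≡ 46 (mod 149)
8^64 ≡ 46^2 = 2116 ≡ 30 (mod 149)
8^128 ≡ 30^2 = 900 ≡ 6 (mod 149)
148 = 128 + 16 + 4 in binary powers of 2.
So 8^148 ≡ 6 · 33 · 73 ≡ 1 (mod 149).
Since the result is 1, base 8 gives no evidence that 149 is composite.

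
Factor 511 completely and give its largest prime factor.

511 = 7 · 73
73 is prime.
So 511 = 7 · 73; the largest prime factor is 73.

73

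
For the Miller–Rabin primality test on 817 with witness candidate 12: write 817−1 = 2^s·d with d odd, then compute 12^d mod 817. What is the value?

817 − 1 = 816 = 2^4 · 51, so d = 51.
12^1 ≡ 12 (mod 817)
12^2 ≡ 12^2 = 144 ≡ 144 (mod 817)
12^4 ≡ 144^2 = 20736 ≡ 311 (mod 817)
12^8 ≡ 311^2 = 96721 ≡ 315 (mod 817)
12^16 ≡ 315^2 = 99225 ≡ 368 (mod 817)
12^32 ≡ 368^2 = 135424 ≡ 619 (mod 817)
51 = 32 + 16 + 2 + 1 in binary powers of 2.
So 12^51 ≡ 619 · 368 · 144 · 12 ≡ 512 (mod 817).
Squaring chain: 512 → 704 → 514 → 305; never reaches −1, so base 12 is a Miller–Rabin witness that 817 is composite.

512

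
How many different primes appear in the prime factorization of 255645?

255645 = 3^2 · 28405
28405 = 5 · 5681
5681 = 13 · 437
437 = 19 · 23
255645 = 3^2 · 5 · 13 · 19 · 23, which has 5 distinct prime factors.

5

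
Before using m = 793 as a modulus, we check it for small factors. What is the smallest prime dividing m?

793 is odd.
Digit sum 19, not divisible by 3.
Ends in 3: not divisible by 5.
7: 793 = 7·113 + 2
11: 793 = 11·72 + 1
13: 793 = 13·61

13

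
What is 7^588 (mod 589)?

7^1 ≡ 7 (mod 589)
7^2 ≡ 7^2 = 49 ≡ 49 (mod 589)
7^4 ≡ 49^2 = 2401 ≡ 45 (mod 589)
7^8 ≡ 45^2 = 2025 ≡ 258 (mod 589)
7^16 ≡ 258^2 = 66564 ≡ 7 (mod 589)
7^32 ≡ 7^2 = 49 ≡ 49 (mod 589)
7^64 ≡ 49^2 = 2401 ≡ 45 (mod 589)
7^128 ≡ 45^2 = 2025 ≡ 258 (mod 589)
7^256 ≡ 258^2 = 66564 ≡ 7 (mod 589)
7^512 ≡ 7^2 = 49 ≡ 49 (mod 589)
588 = 512 + 64 + 8 + 4 in binary powers of 2.
So 7^588 ≡ 49 · 45 · 258 · 45 ≡ 343 (mod 589).
Since 343 ≠ 1, base 7 is a Fermat witness: 589 is composite.

343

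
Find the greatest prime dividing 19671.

19671 = 3 · 6557
6557 = 79 · 83
83 is prime.
So 19671 = 3 · 79 · 83; the largest prime factor is 83.

83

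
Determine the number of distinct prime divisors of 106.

106 = 2 · 53
106 = 2 · 53, which has 2 distinct prime factors.

2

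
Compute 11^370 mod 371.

354

11^1 ≡ 11 (mod 371)
11^2 ≡ 11^2 = 121 ≡ 121 (mod 371)
11^4 ≡ 121^2 = 14641 ≡ 172 (mod 371)
11^8 ≡ 172^2 = 29584 ≡ 275 (mod 371)
11^16 ≡ 275^2 = 75625 ≡ 312 (mod 371)
11^32 ≡ 312^2 = 97344 ≡ 142 (mod 371)
11^64 ≡ 142^2 = 20164 ≡ 130 (mod 371)
11^128 ≡ 130^2 = 16900 ≡ 205 (mod 371)
11^256 ≡ 205^2 = 42025 ≡ 102 (mod 371)
370 = 256 + 64 + 32 + 16 + 2 in binary powers of 2.
So 11^370 ≡ 102 · 130 · 142 · 312 · 121 ≡ 354 (mod 371).
Since 354 ≠ 1, base 11 is a Fermat witness: 371 is composite.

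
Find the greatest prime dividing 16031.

41

16031 = 17 · 943
943 = 23 · 41
41 is prime.
So 16031 = 17 · 23 · 41; the largest prime factor is 41.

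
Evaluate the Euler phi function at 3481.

3422

Factor: 3481 = 59^2.
φ(3481) = 59^1·(59−1) = 3422.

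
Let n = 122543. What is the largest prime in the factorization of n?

67

122543 = 31 · 3953
3953 = 59 · 67
67 is prime.
So 122543 = 31 · 59 · 67; the largest prime factor is 67.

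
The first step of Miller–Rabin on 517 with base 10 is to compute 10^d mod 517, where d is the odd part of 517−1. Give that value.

517 − 1 = 516 = 2^2 · 129, so d = 129.
10^1 ≡ 10 (mod 517)
10^2 ≡ 10^2 = 100 ≡ 100 (mod 517)
10^4 ≡ 100^2 = 10000 ≡ 177 (mod 517)
10^8 ≡ 177^2 = 31329 ≡ 309 (mod 517)
10^16 ≡ 309^2 = 95481 ≡ 353 (mod 517)
10^32 ≡ 353^2 = 124609 ≡ 12 (mod 517)
10^64 ≡ 12^2 = 144 ≡ 144 (mod 517)
10^128 ≡ 144^2 = 20736 ≡ 56 (mod 517)
129 = 128 + 1 in binary powers of 2.
So 10^129 ≡ 56 · 10 ≡ 43 (mod 517).
Squaring chain: 43 → 298; never reaches −1, so base 10 is a Miller–Rabin witness that 517 is composite.

43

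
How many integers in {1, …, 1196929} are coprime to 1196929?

Factor: 1196929 = 79 · 109 · 139.
φ(1196929) = (79−1) · (109−1) · (139−1) = 78 · 108 · 138 = 1162512.

1162512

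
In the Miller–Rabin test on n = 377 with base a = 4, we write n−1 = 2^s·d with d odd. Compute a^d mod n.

377 − 1 = 376 = 2^3 · 47, so d = 47.
4^1 ≡ 4 (mod 377)
4^2 ≡ 4^2 = 16 ≡ 16 (mod 377)
4^4 ≡ 16^2 = 256 ≡ 256 (mod 377)
4^8 ≡ 256^2 = 65536 ≡ 315 (mod 377)
4^16 ≡ 315^2 = 99225 ≡ 74 (mod 377)
4^32 ≡ 74^2 = 5476 ≡ 198 (mod 377)
47 = 32 + 8 + 4 + 2 + 1 in binary powers of 2.
So 4^47 ≡ 198 · 315 · 256 · 16 · 4 ≡ 270 (mod 377).
Squaring chain: 270 → 139 → 94; never reaches −1, so base 4 is a Miller–Rabin witness that 377 is composite.

270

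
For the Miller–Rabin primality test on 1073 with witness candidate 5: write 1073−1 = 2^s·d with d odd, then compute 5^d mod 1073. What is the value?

912

1073 − 1 = 1072 = 2^4 · 67, so d = 67.
5^1 ≡ 5 (mod 1073)
5^2 ≡ 5^2 = 25 ≡ 25 (mod 1073)
5^4 ≡ 25^2 = 625 ≡ 625 (mod 1073)
5^8 ≡ 625^2 = 390625 ≡ 53 (mod 1073)
5^16 ≡ 53^2 = 2809 ≡ 663 (mod 1073)
5^32 ≡ 663^2 = 439569 ≡ 712 (mod 1073)
5^64 ≡ 712^2 = 506944 ≡ 488 (mod 1073)
67 = 64 + 2 + 1 in binary powers of 2.
So 5^67 ≡ 488 · 25 · 5 ≡ 912 (mod 1073).
Squaring chain: 912 → 169 → 663 → 712; never reaches −1, so base 5 is a Miller–Rabin witness that 1073 is composite.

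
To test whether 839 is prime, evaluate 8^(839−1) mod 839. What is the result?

1

8^1 ≡ 8 (mod 839)
8^2 ≡ 8^2 = 64 ≡ 64 (mod 839)
8^4 ≡ 64^2 = 4096 ≡ 740 (mod 839)
8^8 ≡ 740^2 = 547600 ≡ 572 (mod 839)
8^16 ≡ 572^2 = 327184 ≡ 813 (mod 839)
8^32 ≡ 813^2 = 660969 ≡ 676 (mod 839)
8^64 ≡ 676^2 = 456976 ≡ 560 (mod 839)
8^128 ≡ 560^2 = 313600 ≡ 653 (mod 839)
8^256 ≡ 653^2 = 426409 ≡ 197 (mod 839)
8^512 ≡ 197^2 = 38809 ≡ 215 (mod 839)
838 = 512 + 256 + 64 + 4 + 2 in binary powers of 2.
So 8^838 ≡ 215 · 197 · 560 · 740 · 64 ≡ 1 (mod 839).
Since the result is 1, base 8 gives no evidence that 839 is composite.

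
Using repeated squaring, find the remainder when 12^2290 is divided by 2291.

12^1 ≡ 12 (mod 2291)
12^2 ≡ 12^2 = 144 ≡ 144 (mod 2291)
12^4 ≡ 144^2 = 20736 ≡ 117 (mod 2291)
12^8 ≡ 117^2 = 13689 ≡ 2234 (mod 2291)
12^16 ≡ 2234^2 = 4990756 ≡ 958 (mod 2291)
12^32 ≡ 958^2 = 917764 ≡ 1364 (mod 2291)
12^64 ≡ 1364^2 = 1860496 ≡ 204 (mod 2291)
12^128 ≡ 204^2 = 41616 ≡ 378 (mod 2291)
12^256 ≡ 378^2 = 142884 ≡ 842 (mod 2291)
12^512 ≡ 842^2 = 708964 ≡ 1045 (mod 2291)
12^1024 ≡ 1045^2 = 1092025 ≡ 1509 (mod 2291)
12^2048 ≡ 1509^2 = 2277081 ≡ 2118 (mod 2291)
2290 = 2048 + 128 + 64 + 32 + 16 + 2 in binary powers of 2.
So 12^2290 ≡ 2118 · 378 · 204 · 1364 · 958 · 144 ≡ 144 (mod 2291).
Since 144 ≠ 1, base 12 is a Fermat witness: 2291 is composite.

144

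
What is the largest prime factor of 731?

43

731 = 17 · 43
43 is prime.
So 731 = 17 · 43; the largest prime factor is 43.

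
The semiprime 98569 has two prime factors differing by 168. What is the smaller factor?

Since p = q + 168, we have 98569 = q(q + 168), so q² + 168q − 98569 = 0.
Discriminant: 168² + 4·98569 = 28224 + 394276 = 422500; √422500 = 650.
q = (−168 + 650)/2 = 241, and p = q + 168 = 409.
Check: 241 · 409 = 98569.

241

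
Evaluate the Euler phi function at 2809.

2756

Factor: 2809 = 53^2.
φ(2809) = 53^1·(53−1) = 2756.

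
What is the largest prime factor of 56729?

71

56729 = 17 · 3337
3337 = 47 · 71
71 is prime.
So 56729 = 17 · 47 · 71; the largest prime factor is 71.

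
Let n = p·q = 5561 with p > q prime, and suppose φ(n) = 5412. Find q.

67

φ(n) = (p−1)(q−1) = n − (p+q) + 1, so p + q = 5561 − 5412 + 1 = 150.
p and q are the roots of t² − 150t + 5561 = 0.
Discriminant: 150² − 4·5561 = 22500 − 22244 = 256; √256 = 16.
q = (150 − 16)/2 = 67, p = (150 + 16)/2 = 83.
Check: 67 · 83 = 5561.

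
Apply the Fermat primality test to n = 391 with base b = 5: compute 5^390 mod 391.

5^1 ≡ 5 (mod 391)
5^2 ≡ 5^2 = 25 ≡ 25 (mod 391)
5^4 ≡ 25^2 = 625 ≡ 234 (mod 391)
5^8 ≡ 234^2 = 54756 ≡ 16 (mod 391)
5^16 ≡ 16^2 = 256 ≡ 256 (mod 391)
5^32 ≡ 256^2 = 65536 ≡ 239 (mod 391)
5^64 ≡ 239^2 = 57121 ≡ 35 (mod 391)
5^128 ≡ 35^2 = 1225 ≡ 52 (mod 391)
5^256 ≡ 52^2 = 2704 ≡ 358 (mod 391)
390 = 256 + 128 + 4 + 2 in binary powers of 2.
So 5^390 ≡ 358 · 52 · 234 · 25 ≡ 325 (mod 391).
Since 325 ≠ 1, base 5 is a Fermat witness: 391 is composite.

325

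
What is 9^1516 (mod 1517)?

493

9^1 ≡ 9 (mod 1517)
9^2 ≡ 9^2 = 81 ≡ 81 (mod 1517)
9^4 ≡ 81^2 = 6561 ≡ 493 (mod 1517)
9^8 ≡ 493^2 = 243049 ≡ 329 (mod 1517)
9^16 ≡ 329^2 = 108241 ≡ 534 (mod 1517)
9^32 ≡ 534^2 = 285156 ≡ 1477 (mod 1517)
9^64 ≡ 1477^2 = 2181529 ≡ 83 (mod 1517)
9^128 ≡ 83^2 = 6889 ≡ 821 (mod 1517)
9^256 ≡ 821^2 = 674041 ≡ 493 (mod 1517)
9^512 ≡ 493^2 = 243049 ≡ 329 (mod 1517)
9^1024 ≡ 329^2 = 108241 ≡ 534 (mod 1517)
1516 = 1024 + 256 + 128 + 64 + 32 + 8 + 4 in binary powers of 2.
So 9^1516 ≡ 534 · 493 · 821 · 83 · 1477 · 329 · 493 ≡ 493 (mod 1517).
Since 493 ≠ 1, base 9 is a Fermat witness: 1517 is composite.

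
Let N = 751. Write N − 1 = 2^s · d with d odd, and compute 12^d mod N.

750

751 − 1 = 750 = 2^1 · 375, so d = 375.
12^1 ≡ 12 (mod 751)
12^2 ≡ 12^2 = 144 ≡ 144 (mod 751)
12^4 ≡ 144^2 = 20736 ≡ 459 (mod 751)
12^8 ≡ 459^2 = 210681 ≡ 401 (mod 751)
12^16 ≡ 401^2 = 160801 ≡ 87 (mod 751)
12^32 ≡ 87^2 = 7569 ≡ 59 (mod 751)
12^64 ≡ 59^2 = 3481 ≡ 477 (mod 751)
12^128 ≡ 477^2 = 227529 ≡ 727 (mod 751)
12^256 ≡ 727^2 = 528529 ≡ 576 (mod 751)
375 = 256 + 64 + 32 + 16 + 4 + 2 + 1 in binary powers of 2.
So 12^375 ≡ 576 · 477 · 59 · 87 · 459 · 144 · 12 ≡ 750 (mod 751).
Since 12^d ≡ 750 (mod 751), base 12 does not prove 751 composite.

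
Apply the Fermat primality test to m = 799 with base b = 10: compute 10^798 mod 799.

212

10^1 ≡ 10 (mod 799)
10^2 ≡ 10^2 = 100 ≡ 100 (mod 799)
10^4 ≡ 100^2 = 10000 ≡ 412 (mod 799)
10^8 ≡ 412^2 = 169744 ≡ 356 (mod 799)
10^16 ≡ 356^2 = 126736 ≡ 494 (mod 799)
10^32 ≡ 494^2 = 244036 ≡ 341 (mod 799)
10^64 ≡ 341^2 = 116281 ≡ 426 (mod 799)
10^128 ≡ 426^2 = 181476 ≡ 103 (mod 799)
10^256 ≡ 103^2 = 10609 ≡ 222 (mod 799)
10^512 ≡ 222^2 = 49284 ≡ 545 (mod 799)
798 = 512 + 256 + 16 + 8 + 4 + 2 in binary powers of 2.
So 10^798 ≡ 545 · 222 · 494 · 356 · 412 · 100 ≡ 212 (mod 799).
Since 212 ≠ 1, base 10 is a Fermat witness: 799 is composite.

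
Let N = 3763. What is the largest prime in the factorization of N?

3763 = 53 · 71
71 is prime.
So 3763 = 53 · 71; the largest prime factor is 71.

71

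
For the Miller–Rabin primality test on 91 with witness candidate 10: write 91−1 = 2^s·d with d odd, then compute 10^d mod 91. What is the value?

91 − 1 = 90 = 2^1 · 45, so d = 45.
10^1 ≡ 10 (mod 91)
10^2 ≡ 10^2 = 100 ≡ 9 (mod 91)
10^4 ≡ 9^2 = 81 ≡ 81 (mod 91)
10^8 ≡ 81^2 = 6561 ≡ 9 (mod 91)
10^16 ≡ 9^2 = 81 ≡ 81 (mod 91)
10^32 ≡ 81^2 = 6561 ≡ 9 (mod 91)
45 = 32 + 8 + 4 + 1 in binary powers of 2.
So 10^45 ≡ 9 · 9 · 81 · 10 ≡ 90 (mod 91).
Since 10^d ≡ 90 (mod 91), base 10 does not prove 91 composite.

90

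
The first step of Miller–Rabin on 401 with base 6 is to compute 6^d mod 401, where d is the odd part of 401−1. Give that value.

401 − 1 = 400 = 2^4 · 25, so d = 25.
6^1 ≡ 6 (mod 401)
6^2 ≡ 6^2 = 36 ≡ 36 (mod 401)
6^4 ≡ 36^2 = 1296 ≡ 93 (mod 401)
6^8 ≡ 93^2 = 8649 ≡ 228 (mod 401)
6^16 ≡ 228^2 = 51984 ≡ 255 (mod 401)
25 = 16 + 8 + 1 in binary powers of 2.
So 6^25 ≡ 255 · 228 · 6 ≡ 371 (mod 401).
Squaring chain: 371 → 98 → 381 → 400; reaches −1, so base 6 does not prove 401 composite.

371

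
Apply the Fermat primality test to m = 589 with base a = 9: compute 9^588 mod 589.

9^1 ≡ 9 (mod 589)
9^2 ≡ 9^2 = 81 ≡ 81 (mod 589)
9^4 ≡ 81^2 = 6561 ≡ 82 (mod 589)
9^8 ≡ 82^2 = 6724 ≡ 245 (mod 589)
9^16 ≡ 245^2 = 60025 ≡ 536 (mod 589)
9^32 ≡ 536^2 = 287296 ≡ 453 (mod 589)
9^64 ≡ 453^2 = 205209 ≡ 237 (mod 589)
9^128 ≡ 237^2 = 56169 ≡ 214 (mod 589)
9^256 ≡ 214^2 = 45796 ≡ 443 (mod 589)
9^512 ≡ 443^2 = 196249 ≡ 112 (mod 589)
588 = 512 + 64 + 8 + 4 in binary powers of 2.
So 9^588 ≡ 112 · 237 · 245 · 82 ≡ 140 (mod 589).
Since 140 ≠ 1, base 9 is a Fermat witness: 589 is composite.

140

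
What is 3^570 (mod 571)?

1

3^1 ≡ 3 (mod 571)
3^2 ≡ 3^2 = 9 ≡ 9 (mod 571)
3^4 ≡ 9^2 = 81 ≡ 81 (mod 571)
3^8 ≡ 81^2 = 6561 ≡ 280 (mod 571)
3^16 ≡ 280^2 = 78400 ≡ 173 (mod 571)
3^32 ≡ 173^2 = 29929 ≡ 237 (mod 571)
3^64 ≡ 237^2 = 56169 ≡ 211 (mod 571)
3^128 ≡ 211^2 = 44521 ≡ 554 (mod 571)
3^256 ≡ 554^2 = 306916 ≡ 289 (mod 571)
3^512 ≡ 289^2 = 83521 ≡ 155 (mod 571)
570 = 512 + 32 + 16 + 8 + 2 in binary powers of 2.
So 3^570 ≡ 155 · 237 · 173 · 280 · 9 ≡ 1 (mod 571).
Since the result is 1, base 3 gives no evidence that 571 is composite.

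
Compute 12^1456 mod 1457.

12^1 ≡ 12 (mod 1457)
12^2 ≡ 12^2 = 144 ≡ 144 (mod 1457)
12^4 ≡ 144^2 = 20736 ≡ 338 (mod 1457)
12^8 ≡ 338^2 = 114244 ≡ 598 (mod 1457)
12^16 ≡ 598^2 = 357604 ≡ 639 (mod 1457)
12^32 ≡ 639^2 = 408321 ≡ 361 (mod 1457)
12^64 ≡ 361^2 = 130321 ≡ 648 (mod 1457)
12^128 ≡ 648^2 = 419904 ≡ 288 (mod 1457)
12^256 ≡ 288^2 = 82944 ≡ 1352 (mod 1457)
12^512 ≡ 1352^2 = 1827904 ≡ 826 (mod 1457)
12^1024 ≡ 826^2 = 682276 ≡ 400 (mod 1457)
1456 = 1024 + 256 + 128 + 32 + 16 in binary powers of 2.
So 12^1456 ≡ 400 · 1352 · 288 · 361 · 639 ≡ 794 (mod 1457).
Since 794 ≠ 1, base 12 is a Fermat witness: 1457 is composite.

794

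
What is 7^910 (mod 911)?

7^1 ≡ 7 (mod 911)
7^2 ≡ 7^2 = 49 ≡ 49 (mod 911)
7^4 ≡ 49^2 = 2401 ≡ 579 (mod 911)
7^8 ≡ 579^2 = 335241 ≡ 904 (mod 911)
7^16 ≡ 904^2 = 817216 ≡ 49 (mod 911)
7^32 ≡ 49^2 = 2401 ≡ 579 (mod 911)
7^64 ≡ 579^2 = 335241 ≡ 904 (mod 911)
7^128 ≡ 904^2 = 817216 ≡ 49 (mod 911)
7^256 ≡ 49^2 = 2401 ≡ 579 (mod 911)
7^512 ≡ 579^2 = 335241 ≡ 904 (mod 911)
910 = 512 + 256 + 128 + 8 + 4 + 2 in binary powers of 2.
So 7^910 ≡ 904 · 579 · 49 · 904 · 579 · 49 ≡ 1 (mod 911).
Since the result is 1, base 7 gives no evidence that 911 is composite.

1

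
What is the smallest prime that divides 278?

2

278 is even: 2 divides it.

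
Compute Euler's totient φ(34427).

Factor: 34427 = 173 · 199.
φ(34427) = (173−1) · (199−1) = 172 · 198 = 34056.

34056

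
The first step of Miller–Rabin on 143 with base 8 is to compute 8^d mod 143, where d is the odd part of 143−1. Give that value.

143 − 1 = 142 = 2^1 · 71, so d = 71.
8^1 ≡ 8 (mod 143)
8^2 ≡ 8^2 = 64 ≡ 64 (mod 143)
8^4 ≡ 64^2 = 4096 ≡ 92 (mod 143)
8^8 ≡ 92^2 = 8464 ≡ 27 (mod 143)
8^16 ≡ 27^2 = 729 ≡ 14 (mod 143)
8^32 ≡ 14^2 = 196 ≡ 53 (mod 143)
8^64 ≡ 53^2 = 2809 ≡ 92 (mod 143)
71 = 64 + 4 + 2 + 1 in binary powers of 2.
So 8^71 ≡ 92 · 92 · 64 · 8 ≡ 96 (mod 143).
Squaring chain: 96; never reaches −1, so base 8 is a Miller–Rabin witness that 143 is composite.

96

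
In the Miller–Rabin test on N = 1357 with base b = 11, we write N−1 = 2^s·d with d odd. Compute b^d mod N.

1357 − 1 = 1356 = 2^2 · 339, so d = 339.
11^1 ≡ 11 (mod 1357)
11^2 ≡ 11^2 = 121 ≡ 121 (mod 1357)
11^4 ≡ 121^2 = 14641 ≡ 1071 (mod 1357)
11^8 ≡ 1071^2 = 1147041 ≡ 376 (mod 1357)
11^16 ≡ 376^2 = 141376 ≡ 248 (mod 1357)
11^32 ≡ 248^2 = 61504 ≡ 439 (mod 1357)
11^64 ≡ 439^2 = 192721 ≡ 27 (mod 1357)
11^128 ≡ 27^2 = 729 ≡ 729 (mod 1357)
11^256 ≡ 729^2 = 531441 ≡ 854 (mod 1357)
339 = 256 + 64 + 16 + 2 + 1 in binary powers of 2.
So 11^339 ≡ 854 · 27 · 248 · 121 · 11 ≡ 364 (mod 1357).
Squaring chain: 364 → 867; never reaches −1, so base 11 is a Miller–Rabin witness that 1357 is composite.

364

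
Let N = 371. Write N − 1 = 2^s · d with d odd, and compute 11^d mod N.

324

371 − 1 = 370 = 2^1 · 185, so d = 185.
11^1 ≡ 11 (mod 371)
11^2 ≡ 11^2 = 121 ≡ 121 (mod 371)
11^4 ≡ 121^2 = 14641 ≡ 172 (mod 371)
11^8 ≡ 172^2 = 29584 ≡ 275 (mod 371)
11^16 ≡ 275^2 = 75625 ≡ 312 (mod 371)
11^32 ≡ 312^2 = 97344 ≡ 142 (mod 371)
11^64 ≡ 142^2 = 20164 ≡ 130 (mod 371)
11^128 ≡ 130^2 = 16900 ≡ 205 (mod 371)
185 = 128 + 32 + 16 + 8 + 1 in binary powers of 2.
So 11^185 ≡ 205 · 142 · 312 · 275 · 11 ≡ 324 (mod 371).
Squaring chain: 324; never reaches −1, so base 11 is a Miller–Rabin witness that 371 is composite.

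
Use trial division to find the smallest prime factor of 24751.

24751 is odd.
Digit sum 19, not divisible by 3.
Ends in 1: not divisible by 5.
7: 24751 = 7·3535 + 6
11: 24751 = 11·2250 + 1
13: 24751 = 13·1903 + 12
17: 24751 = 17·1455 + 16
19: 24751 = 19·1302 + 13
23: 24751 = 23·1076 + 3
29: 24751 = 29·853 + 14
31: 24751 = 31·798 + 13
37: 24751 = 37·668 + 35
41: 24751 = 41·603 + 28
43: 24751 = 43·575 + 26
47: 24751 = 47·526 + 29
53: 24751 = 53·467

53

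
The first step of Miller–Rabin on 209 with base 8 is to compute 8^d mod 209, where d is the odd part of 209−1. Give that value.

160

209 − 1 = 208 = 2^4 · 13, so d = 13.
8^1 ≡ 8 (mod 209)
8^2 ≡ 8^2 = 64 ≡ 64 (mod 209)
8^4 ≡ 64^2 = 4096 ≡ 125 (mod 209)
8^8 ≡ 125^2 = 15625 ≡ 159 (mod 209)
13 = 8 + 4 + 1 in binary powers of 2.
So 8^13 ≡ 159 · 125 · 8 ≡ 160 (mod 209).
Squaring chain: 160 → 102 → 163 → 26; never reaches −1, so base 8 is a Miller–Rabin witness that 209 is composite.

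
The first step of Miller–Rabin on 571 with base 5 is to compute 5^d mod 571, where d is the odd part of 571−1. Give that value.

1

571 − 1 = 570 = 2^1 · 285, so d = 285.
5^1 ≡ 5 (mod 571)
5^2 ≡ 5^2 = 25 ≡ 25 (mod 571)
5^4 ≡ 25^2 = 625 ≡ 54 (mod 571)
5^8 ≡ 54^2 = 2916 ≡ 61 (mod 571)
5^16 ≡ 61^2 = 3721 ≡ 295 (mod 571)
5^32 ≡ 295^2 = 87025 ≡ 233 (mod 571)
5^64 ≡ 233^2 = 54289 ≡ 44 (mod 571)
5^128 ≡ 44^2 = 1936 ≡ 223 (mod 571)
5^256 ≡ 223^2 = 49729 ≡ 52 (mod 571)
285 = 256 + 16 + 8 + 4 + 1 in binary powers of 2.
So 5^285 ≡ 52 · 295 · 61 · 54 · 5 ≡ 1 (mod 571).
Since 5^d ≡ 1 (mod 571), base 5 does not prove 571 composite.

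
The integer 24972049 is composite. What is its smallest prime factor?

24972049 is odd.
Digit sum 37, not divisible by 3.
Ends in 9: not divisible by 5.
7: 24972049 = 7·3567435 + 4
11: 24972049 = 11·2270186 + 3
13: 24972049 = 13·1920926 + 11
17: 24972049 = 17·1468944 + 1
19: 24972049 = 19·1314318 + 7
23: 24972049 = 23·1085741 + 6
29: 24972049 = 29·861105 + 4
31: 24972049 = 31·805549 + 30
37: 24972049 = 37·674920 + 9
41: 24972049 = 41·609074 + 15
43: 24972049 = 43·580745 + 14
47: 24972049 = 47·531320 + 9
53: 24972049 = 53·471170 + 39
59: 24972049 = 59·423255 + 4
61: 24972049 = 61·409377 + 52
67: 24972049 = 67·372717 + 10
71: 24972049 = 71·351719

71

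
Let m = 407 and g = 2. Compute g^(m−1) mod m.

284

2^1 ≡ 2 (mod 407)
2^2 ≡ 2^2 = 4 ≡ 4 (mod 407)
2^4 ≡ 4^2 = 16 ≡ 16 (mod 407)
2^8 ≡ 16^2 = 256 ≡ 256 (mod 407)
2^16 ≡ 256^2 = 65536 ≡ 9 (mod 407)
2^32 ≡ 9^2 = 81 ≡ 81 (mod 407)
2^64 ≡ 81^2 = 6561 ≡ 49 (mod 407)
2^128 ≡ 49^2 = 2401 ≡ 366 (mod 407)
2^256 ≡ 366^2 = 133956 ≡ 53 (mod 407)
406 = 256 + 128 + 16 + 4 + 2 in binary powers of 2.
So 2^406 ≡ 53 · 366 · 9 · 16 · 4 ≡ 284 (mod 407).
Since 284 ≠ 1, base 2 is a Fermat witness: 407 is composite.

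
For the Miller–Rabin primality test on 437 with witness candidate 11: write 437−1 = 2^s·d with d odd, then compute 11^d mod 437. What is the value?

437 − 1 = 436 = 2^2 · 109, so d = 109.
11^1 ≡ 11 (mod 437)
11^2 ≡ 11^2 = 121 ≡ 121 (mod 437)
11^4 ≡ 121^2 = 14641 ≡ 220 (mod 437)
11^8 ≡ 220^2 = 48400 ≡ 330 (mod 437)
11^16 ≡ 330^2 = 108900 ≡ 87 (mod 437)
11^32 ≡ 87^2 = 7569 ≡ 140 (mod 437)
11^64 ≡ 140^2 = 19600 ≡ 372 (mod 437)
109 = 64 + 32 + 8 + 4 + 1 in binary powers of 2.
So 11^109 ≡ 372 · 140 · 330 · 220 · 11 ≡ 182 (mod 437).
Squaring chain: 182 → 349; never reaches −1, so base 11 is a Miller–Rabin witness that 437 is composite.

182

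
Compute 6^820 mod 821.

6^1 ≡ 6 (mod 821)
6^2 ≡ 6^2 = 36 ≡ 36 (mod 821)
6^4 ≡ 36^2 = 1296 ≡ 475 (mod 821)
6^8 ≡ 475^2 = 225625 ≡ 671 (mod 821)
6^16 ≡ 671^2 = 450241 ≡ 333 (mod 821)
6^32 ≡ 333^2 = 110889 ≡ 54 (mod 821)
6^64 ≡ 54^2 = 2916 ≡ 453 (mod 821)
6^128 ≡ 453^2 = 205209 ≡ 780 (mod 821)
6^256 ≡ 780^2 = 608400 ≡ 39 (mod 821)
6^512 ≡ 39^2 = 1521 ≡ 700 (mod 821)
820 = 512 + 256 + 32 + 16 + 4 in binary powers of 2.
So 6^820 ≡ 700 · 39 · 54 · 333 · 475 ≡ 1 (mod 821).
Since the result is 1, base 6 gives no evidence that 821 is composite.

1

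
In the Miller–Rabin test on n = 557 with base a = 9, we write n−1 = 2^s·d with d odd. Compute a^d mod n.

556

557 − 1 = 556 = 2^2 · 139, so d = 139.
9^1 ≡ 9 (mod 557)
9^2 ≡ 9^2 = 81 ≡ 81 (mod 557)
9^4 ≡ 81^2 = 6561 ≡ 434 (mod 557)
9^8 ≡ 434^2 = 188356 ≡ 90 (mod 557)
9^16 ≡ 90^2 = 8100 ≡ 302 (mod 557)
9^32 ≡ 302^2 = 91204 ≡ 413 (mod 557)
9^64 ≡ 413^2 = 170569 ≡ 127 (mod 557)
9^128 ≡ 127^2 = 16129 ≡ 533 (mod 557)
139 = 128 + 8 + 2 + 1 in binary powers of 2.
So 9^139 ≡ 533 · 90 · 81 · 9 ≡ 556 (mod 557).
Since 9^d ≡ 556 (mod 557), base 9 does not prove 557 composite.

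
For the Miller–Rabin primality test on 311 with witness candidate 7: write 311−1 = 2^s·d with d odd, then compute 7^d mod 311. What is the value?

1

311 − 1 = 310 = 2^1 · 155, so d = 155.
7^1 ≡ 7 (mod 311)
7^2 ≡ 7^2 = 49 ≡ 49 (mod 311)
7^4 ≡ 49^2 = 2401 ≡ 224 (mod 311)
7^8 ≡ 224^2 = 50176 ≡ 105 (mod 311)
7^16 ≡ 105^2 = 11025 ≡ 140 (mod 311)
7^32 ≡ 140^2 = 19600 ≡ 7 (mod 311)
7^64 ≡ 7^2 = 49 ≡ 49 (mod 311)
7^128 ≡ 49^2 = 2401 ≡ 224 (mod 311)
155 = 128 + 16 + 8 + 2 + 1 in binary powers of 2.
So 7^155 ≡ 224 · 140 · 105 · 49 · 7 ≡ 1 (mod 311).
Since 7^d ≡ 1 (mod 311), base 7 does not prove 311 composite.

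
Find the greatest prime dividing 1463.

1463 = 7 · 209
209 = 11 · 19
19 is prime.
So 1463 = 7 · 11 · 19; the largest prime factor is 19.

19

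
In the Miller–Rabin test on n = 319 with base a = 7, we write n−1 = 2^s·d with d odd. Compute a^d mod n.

319 − 1 = 318 = 2^1 · 159, so d = 159.
7^1 ≡ 7 (mod 319)
7^2 ≡ 7^2 = 49 ≡ 49 (mod 319)
7^4 ≡ 49^2 = 2401 ≡ 168 (mod 319)
7^8 ≡ 168^2 = 28224 ≡ 152 (mod 319)
7^16 ≡ 152^2 = 23104 ≡ 136 (mod 319)
7^32 ≡ 136^2 = 18496 ≡ 313 (mod 319)
7^64 ≡ 313^2 = 97969 ≡ 36 (mod 319)
7^128 ≡ 36^2 = 1296 ≡ 20 (mod 319)
159 = 128 + 16 + 8 + 4 + 2 + 1 in binary powers of 2.
So 7^159 ≡ 20 · 136 · 152 · 168 · 49 · 7 ≡ 74 (mod 319).
Squaring chain: 74; never reaches −1, so base 7 is a Miller–Rabin witness that 319 is composite.

74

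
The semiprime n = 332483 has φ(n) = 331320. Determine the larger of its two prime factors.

φ(n) = (p−1)(q−1) = n − (p+q) + 1, so p + q = 332483 − 331320 + 1 = 1164.
p and q are the roots of t² − 1164t + 332483 = 0.
Discriminant: 1164² − 4·332483 = 1354896 − 1329932 = 24964; √24964 = 158.
q = (1164 − 158)/2 = 503, p = (1164 + 158)/2 = 661.
Check: 503 · 661 = 332483.

661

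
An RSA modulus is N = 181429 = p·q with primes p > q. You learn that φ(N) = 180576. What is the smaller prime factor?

397

φ(n) = (p−1)(q−1) = n − (p+q) + 1, so p + q = 181429 − 180576 + 1 = 854.
p and q are the roots of t² − 854t + 181429 = 0.
Discriminant: 854² − 4·181429 = 729316 − 725716 = 3600; √3600 = 60.
q = (854 − 60)/2 = 397, p = (854 + 60)/2 = 457.
Check: 397 · 457 = 181429.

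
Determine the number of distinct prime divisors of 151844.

151844 = 2^2 · 37961
37961 = 7 · 5423
5423 = 11 · 493
493 = 17 · 29
151844 = 2^2 · 7 · 11 · 17 · 29, which has 5 distinct prime factors.

5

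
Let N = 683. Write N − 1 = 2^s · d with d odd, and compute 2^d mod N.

682

683 − 1 = 682 = 2^1 · 341, so d = 341.
2^1 ≡ 2 (mod 683)
2^2 ≡ 2^2 = 4 ≡ 4 (mod 683)
2^4 ≡ 4^2 = 16 ≡ 16 (mod 683)
2^8 ≡ 16^2 = 256 ≡ 256 (mod 683)
2^16 ≡ 256^2 = 65536 ≡ 651 (mod 683)
2^32 ≡ 651^2 = 423801 ≡ 341 (mod 683)
2^64 ≡ 341^2 = 116281 ≡ 171 (mod 683)
2^128 ≡ 171^2 = 29241 ≡ 555 (mod 683)
2^256 ≡ 555^2 = 308025 ≡ 675 (mod 683)
341 = 256 + 64 + 16 + 4 + 1 in binary powers of 2.
So 2^341 ≡ 675 · 171 · 651 · 16 · 2 ≡ 682 (mod 683).
Since 2^d ≡ 682 (mod 683), base 2 does not prove 683 composite.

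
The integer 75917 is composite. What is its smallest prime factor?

75917 is odd.
Digit sum 29, not divisible by 3.
Ends in 7: not divisible by 5.
7: 75917 = 7·10845 + 2
11: 75917 = 11·6901 + 6
13: 75917 = 13·5839 + 10
17: 75917 = 17·4465 + 12
19: 75917 = 19·3995 + 12
23: 75917 = 23·3300 + 17
29: 75917 = 29·2617 + 24
31: 75917 = 31·2448 + 29
37: 75917 = 37·2051 + 30
41: 75917 = 41·1851 + 26
43: 75917 = 43·1765 + 22
47: 75917 = 47·1615 + 12
53: 75917 = 53·1432 + 21
59: 75917 = 59·1286 + 43
61: 75917 = 61·1244 + 33
67: 75917 = 67·1133 + 6
71: 75917 = 71·1069 + 18
73: 75917 = 73·1039 + 70
79: 75917 = 79·960 + 77
83: 75917 = 83·914 + 55
89: 75917 = 89·853

89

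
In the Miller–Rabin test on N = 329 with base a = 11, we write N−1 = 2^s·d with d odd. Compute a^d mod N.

107

329 − 1 = 328 = 2^3 · 41, so d = 41.
11^1 ≡ 11 (mod 329)
11^2 ≡ 11^2 = 121 ≡ 121 (mod 329)
11^4 ≡ 121^2 = 14641 ≡ 165 (mod 329)
11^8 ≡ 165^2 = 27225 ≡ 247 (mod 329)
11^16 ≡ 247^2 = 61009 ≡ 144 (mod 329)
11^32 ≡ 144^2 = 20736 ≡ 9 (mod 329)
41 = 32 + 8 + 1 in binary powers of 2.
So 11^41 ≡ 9 · 247 · 11 ≡ 107 (mod 329).
Squaring chain: 107 → 263 → 79; never reaches −1, so base 11 is a Miller–Rabin witness that 329 is composite.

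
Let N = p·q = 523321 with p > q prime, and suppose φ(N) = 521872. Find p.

φ(n) = (p−1)(q−1) = n − (p+q) + 1, so p + q = 523321 − 521872 + 1 = 1450.
p and q are the roots of t² − 1450t + 523321 = 0.
Discriminant: 1450² − 4·523321 = 2102500 − 2093284 = 9216; √9216 = 96.
q = (1450 − 96)/2 = 677, p = (1450 + 96)/2 = 773.
Check: 677 · 773 = 523321.

773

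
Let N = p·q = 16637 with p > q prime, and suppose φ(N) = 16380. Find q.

φ(n) = (p−1)(q−1) = n − (p+q) + 1, so p + q = 16637 − 16380 + 1 = 258.
p and q are the roots of t² − 258t + 16637 = 0.
Discriminant: 258² − 4·16637 = 66564 − 66548 = 16; √16 = 4.
q = (258 − 4)/2 = 127, p = (258 + 4)/2 = 131.
Check: 127 · 131 = 16637.

127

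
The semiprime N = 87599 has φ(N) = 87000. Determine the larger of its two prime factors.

φ(n) = (p−1)(q−1) = n − (p+q) + 1, so p + q = 87599 − 87000 + 1 = 600.
p and q are the roots of t² − 600t + 87599 = 0.
Discriminant: 600² − 4·87599 = 360000 − 350396 = 9604; √9604 = 98.
q = (600 − 98)/2 = 251, p = (600 + 98)/2 = 349.
Check: 251 · 349 = 87599.

349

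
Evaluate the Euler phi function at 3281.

3072

Factor: 3281 = 17 · 193.
φ(3281) = (17−1) · (193−1) = 16 · 192 = 3072.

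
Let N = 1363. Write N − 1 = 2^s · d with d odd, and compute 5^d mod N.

1363 − 1 = 1362 = 2^1 · 681, so d = 681.
5^1 ≡ 5 (mod 1363)
5^2 ≡ 5^2 = 25 ≡ 25 (mod 1363)
5^4 ≡ 25^2 = 625 ≡ 625 (mod 1363)
5^8 ≡ 625^2 = 390625 ≡ 807 (mod 1363)
5^16 ≡ 807^2 = 651249 ≡ 1098 (mod 1363)
5^32 ≡ 1098^2 = 1205604 ≡ 712 (mod 1363)
5^64 ≡ 712^2 = 506944 ≡ 1271 (mod 1363)
5^128 ≡ 1271^2 = 1615441 ≡ 286 (mod 1363)
5^256 ≡ 286^2 = 81796 ≡ 16 (mod 1363)
5^512 ≡ 16^2 = 256 ≡ 256 (mod 1363)
681 = 512 + 128 + 32 + 8 + 1 in binary powers of 2.
So 5^681 ≡ 256 · 286 · 712 · 807 · 5 ≡ 584 (mod 1363).
Squaring chain: 584; never reaches −1, so base 5 is a Miller–Rabin witness that 1363 is composite.

584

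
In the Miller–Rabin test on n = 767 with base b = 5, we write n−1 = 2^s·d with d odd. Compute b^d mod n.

767 − 1 = 766 = 2^1 · 383, so d = 383.
5^1 ≡ 5 (mod 767)
5^2 ≡ 5^2 = 25 ≡ 25 (mod 767)
5^4 ≡ 25^2 = 625 ≡ 625 (mod 767)
5^8 ≡ 625^2 = 390625 ≡ 222 (mod 767)
5^16 ≡ 222^2 = 49284 ≡ 196 (mod 767)
5^32 ≡ 196^2 = 38416 ≡ 66 (mod 767)
5^64 ≡ 66^2 = 4356 ≡ 521 (mod 767)
5^128 ≡ 521^2 = 271441 ≡ 690 (mod 767)
5^256 ≡ 690^2 = 476100 ≡ 560 (mod 767)
383 = 256 + 64 + 32 + 16 + 8 + 4 + 2 + 1 in binary powers of 2.
So 5^383 ≡ 560 · 521 · 66 · 196 · 222 · 625 · 25 · 5 ≡ 580 (mod 767).
Squaring chain: 580; never reaches −1, so base 5 is a Miller–Rabin witness that 767 is composite.

580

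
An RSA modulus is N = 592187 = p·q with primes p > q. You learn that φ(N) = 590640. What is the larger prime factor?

857

φ(n) = (p−1)(q−1) = n − (p+q) + 1, so p + q = 592187 − 590640 + 1 = 1548.
p and q are the roots of t² − 1548t + 592187 = 0.
Discriminant: 1548² − 4·592187 = 2396304 − 2368748 = 27556; √27556 = 166.
q = (1548 − 166)/2 = 691, p = (1548 + 166)/2 = 857.
Check: 691 · 857 = 592187.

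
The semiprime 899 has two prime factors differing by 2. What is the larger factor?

31

Since p = q + 2, we have 899 = q(q + 2), so q² + 2q − 899 = 0.
Discriminant: 2² + 4·899 = 4 + 3596 = 3600; √3600 = 60.
q = (−2 + 60)/2 = 29, and p = q + 2 = 31.
Check: 29 · 31 = 899.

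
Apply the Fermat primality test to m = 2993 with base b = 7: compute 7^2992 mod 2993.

1322

7^1 ≡ 7 (mod 2993)
7^2 ≡ 7^2 = 49 ≡ 49 (mod 2993)
7^4 ≡ 49^2 = 2401 ≡ 2401 (mod 2993)
7^8 ≡ 2401^2 = 5764801 ≡ 283 (mod 2993)
7^16 ≡ 283^2 = 80089 ≡ 2271 (mod 2993)
7^32 ≡ 2271^2 = 5157441 ≡ 502 (mod 2993)
7^64 ≡ 502^2 = 252004 ≡ 592 (mod 2993)
7^128 ≡ 592^2 = 350464 ≡ 283 (mod 2993)
7^256 ≡ 283^2 = 80089 ≡ 2271 (mod 2993)
7^512 ≡ 2271^2 = 5157441 ≡ 502 (mod 2993)
7^1024 ≡ 502^2 = 252004 ≡ 592 (mod 2993)
7^2048 ≡ 592^2 = 350464 ≡ 283 (mod 2993)
2992 = 2048 + 512 + 256 + 128 + 32 + 16 in binary powers of 2.
So 7^2992 ≡ 283 · 502 · 2271 · 283 · 502 · 2271 ≡ 1322 (mod 2993).
Since 1322 ≠ 1, base 7 is a Fermat witness: 2993 is composite.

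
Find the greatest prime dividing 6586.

89

6586 = 2 · 3293
3293 = 37 · 89
89 is prime.
So 6586 = 2 · 37 · 89; the largest prime factor is 89.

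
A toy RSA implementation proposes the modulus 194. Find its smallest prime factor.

2

194 is even: 2 divides it.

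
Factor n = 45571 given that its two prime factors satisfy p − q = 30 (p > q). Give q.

199

Since p = q + 30, we have 45571 = q(q + 30), so q² + 30q − 45571 = 0.
Discriminant: 30² + 4·45571 = 900 + 182284 = 183184; √183184 = 428.
q = (−30 + 428)/2 = 199, and p = q + 30 = 229.
Check: 199 · 229 = 45571.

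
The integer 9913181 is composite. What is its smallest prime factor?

73

9913181 is odd.
Digit sum 32, not divisible by 3.
Ends in 1: not divisible by 5.
7: 9913181 = 7·1416168 + 5
11: 9913181 = 11·901198 + 3
13: 9913181 = 13·762552 + 5
17: 9913181 = 17·583128 + 5
19: 9913181 = 19·521746 + 7
23: 9913181 = 23·431007 + 20
29: 9913181 = 29·341833 + 24
31: 9913181 = 31·319780 + 1
37: 9913181 = 37·267923 + 30
41: 9913181 = 41·241784 + 37
43: 9913181 = 43·230539 + 4
47: 9913181 = 47·210918 + 35
53: 9913181 = 53·187041 + 8
59: 9913181 = 59·168020 + 1
61: 9913181 = 61·162511 + 10
67: 9913181 = 67·147957 + 62
71: 9913181 = 71·139622 + 19
73: 9913181 = 73·135797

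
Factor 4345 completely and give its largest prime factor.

4345 = 5 · 869
869 = 11 · 79
79 is prime.
So 4345 = 5 · 11 · 79; the largest prime factor is 79.

79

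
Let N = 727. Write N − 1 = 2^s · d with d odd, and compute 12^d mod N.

727 − 1 = 726 = 2^1 · 363, so d = 363.
12^1 ≡ 12 (mod 727)
12^2 ≡ 12^2 = 144 ≡ 144 (mod 727)
12^4 ≡ 144^2 = 20736 ≡ 380 (mod 727)
12^8 ≡ 380^2 = 144400 ≡ 454 (mod 727)
12^16 ≡ 454^2 = 206116 ≡ 375 (mod 727)
12^32 ≡ 375^2 = 140625 ≡ 314 (mod 727)
12^64 ≡ 314^2 = 98596 ≡ 451 (mod 727)
12^128 ≡ 451^2 = 203401 ≡ 568 (mod 727)
12^256 ≡ 568^2 = 322624 ≡ 563 (mod 727)
363 = 256 + 64 + 32 + 8 + 2 + 1 in binary powers of 2.
So 12^363 ≡ 563 · 451 · 314 · 454 · 144 · 12 ≡ 726 (mod 727).
Since 12^d ≡ 726 (mod 727), base 12 does not prove 727 composite.

726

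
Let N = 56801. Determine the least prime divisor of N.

79

56801 is odd.
Digit sum 20, not divisible by 3.
Ends in 1: not divisible by 5.
7: 56801 = 7·8114 + 3
11: 56801 = 11·5163 + 8
13: 56801 = 13·4369 + 4
17: 56801 = 17·3341 + 4
19: 56801 = 19·2989 + 10
23: 56801 = 23·2469 + 14
29: 56801 = 29·1958 + 19
31: 56801 = 31·1832 + 9
37: 56801 = 37·1535 + 6
41: 56801 = 41·1385 + 16
43: 56801 = 43·1320 + 41
47: 56801 = 47·1208 + 25
53: 56801 = 53·1071 + 38
59: 56801 = 59·962 + 43
61: 56801 = 61·931 + 10
67: 56801 = 67·847 + 52
71: 56801 = 71·800 + 1
73: 56801 = 73·778 + 7
79: 56801 = 79·719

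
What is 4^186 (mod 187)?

169

4^1 ≡ 4 (mod 187)
4^2 ≡ 4^2 = 16 ≡ 16 (mod 187)
4^4 ≡ 16^2 = 256 ≡ 69 (mod 187)
4^8 ≡ 69^2 = 4761 ≡ 86 (mod 187)
4^16 ≡ 86^2 = 7396 ≡ 103 (mod 187)
4^32 ≡ 103^2 = 10609 ≡ 137 (mod 187)
4^64 ≡ 137^2 = 18769 ≡ 69 (mod 187)
4^128 ≡ 69^2 = 4761 ≡ 86 (mod 187)
186 = 128 + 32 + 16 + 8 + 2 in binary powers of 2.
So 4^186 ≡ 86 · 137 · 103 · 86 · 16 ≡ 169 (mod 187).
Since 169 ≠ 1, base 4 is a Fermat witness: 187 is composite.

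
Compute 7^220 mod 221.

217

7^1 ≡ 7 (mod 221)
7^2 ≡ 7^2 = 49 ≡ 49 (mod 221)
7^4 ≡ 49^2 = 2401 ≡ 191 (mod 221)
7^8 ≡ 191^2 = 36481 ≡ 16 (mod 221)
7^16 ≡ 16^2 = 256 ≡ 35 (mod 221)
7^32 ≡ 35^2 = 1225 ≡ 120 (mod 221)
7^64 ≡ 120^2 = 14400 ≡ 35 (mod 221)
7^128 ≡ 35^2 = 1225 ≡ 120 (mod 221)
220 = 128 + 64 + 16 + 8 + 4 in binary powers of 2.
So 7^220 ≡ 120 · 35 · 35 · 16 · 191 ≡ 217 (mod 221).
Since 217 ≠ 1, base 7 is a Fermat witness: 221 is composite.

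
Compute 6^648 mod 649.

26

6^1 ≡ 6 (mod 649)
6^2 ≡ 6^2 = 36 ≡ 36 (mod 649)
6^4 ≡ 36^2 = 1296 ≡ 647 (mod 649)
6^8 ≡ 647^2 = 418609 ≡ 4 (mod 649)
6^16 ≡ 4^2 = 16 ≡ 16 (mod 649)
6^32 ≡ 16^2 = 256 ≡ 256 (mod 649)
6^64 ≡ 256^2 = 65536 ≡ 636 (mod 649)
6^128 ≡ 636^2 = 404496 ≡ 169 (mod 649)
6^256 ≡ 169^2 = 28561 ≡ 5 (mod 649)
6^512 ≡ 5^2 = 25 ≡ 25 (mod 649)
648 = 512 + 128 + 8 in binary powers of 2.
So 6^648 ≡ 25 · 169 · 4 ≡ 26 (mod 649).
Since 26 ≠ 1, base 6 is a Fermat witness: 649 is composite.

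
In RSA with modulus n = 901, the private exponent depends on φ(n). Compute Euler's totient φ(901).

832

Factor: 901 = 17 · 53.
φ(901) = (17−1) · (53−1) = 16 · 52 = 832.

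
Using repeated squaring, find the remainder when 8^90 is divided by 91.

64

8^1 ≡ 8 (mod 91)
8^2 ≡ 8^2 = 64 ≡ 64 (mod 91)
8^4 ≡ 64^2 = 4096 ≡ 1 (mod 91)
8^8 ≡ 1^2 = 1 ≡ 1 (mod 91)
8^16 ≡ 1^2 = 1 ≡ 1 (mod 91)
8^32 ≡ 1^2 = 1 ≡ 1 (mod 91)
8^64 ≡ 1^2 = 1 ≡ 1 (mod 91)
90 = 64 + 16 + 8 + 2 in binary powers of 2.
So 8^90 ≡ 1 · 1 · 1 · 64 ≡ 64 (mod 91).
Since 64 ≠ 1, base 8 is a Fermat witness: 91 is composite.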